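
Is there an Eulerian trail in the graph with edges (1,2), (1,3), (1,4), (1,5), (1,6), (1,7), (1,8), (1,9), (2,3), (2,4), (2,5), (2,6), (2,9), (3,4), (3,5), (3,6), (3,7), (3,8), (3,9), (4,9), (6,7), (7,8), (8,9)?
Yes (the graph is connected and exactly 2 vertices have odd degree: {5, 9}; any Eulerian path must start and end at those)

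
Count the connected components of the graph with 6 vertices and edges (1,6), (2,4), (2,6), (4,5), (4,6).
2 (components: {1, 2, 4, 5, 6}, {3})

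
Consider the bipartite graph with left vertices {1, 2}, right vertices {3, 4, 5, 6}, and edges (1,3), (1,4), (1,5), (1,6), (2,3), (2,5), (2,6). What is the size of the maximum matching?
2 (matching: (1,6), (2,5); upper bound min(|L|,|R|) = min(2,4) = 2)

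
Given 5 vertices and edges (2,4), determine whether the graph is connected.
No, it has 4 components: {1}, {2, 4}, {3}, {5}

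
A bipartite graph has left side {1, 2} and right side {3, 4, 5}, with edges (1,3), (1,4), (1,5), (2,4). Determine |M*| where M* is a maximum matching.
2 (matching: (1,5), (2,4); upper bound min(|L|,|R|) = min(2,3) = 2)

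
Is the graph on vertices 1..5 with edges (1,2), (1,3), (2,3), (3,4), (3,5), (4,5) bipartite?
No (odd cycle of length 3: 2 -> 1 -> 3 -> 2)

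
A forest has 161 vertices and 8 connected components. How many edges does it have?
153 (Each of the 8 component trees on V_i vertices has V_i - 1 edges; summing gives V - C = 161 - 8 = 153)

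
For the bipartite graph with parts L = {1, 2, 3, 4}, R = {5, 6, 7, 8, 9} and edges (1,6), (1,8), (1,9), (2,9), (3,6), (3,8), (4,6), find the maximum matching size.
3 (matching: (1,9), (3,8), (4,6); upper bound min(|L|,|R|) = min(4,5) = 4)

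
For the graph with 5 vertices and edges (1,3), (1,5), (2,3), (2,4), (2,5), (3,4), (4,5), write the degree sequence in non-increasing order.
[3, 3, 3, 3, 2] (degrees: deg(1)=2, deg(2)=3, deg(3)=3, deg(4)=3, deg(5)=3)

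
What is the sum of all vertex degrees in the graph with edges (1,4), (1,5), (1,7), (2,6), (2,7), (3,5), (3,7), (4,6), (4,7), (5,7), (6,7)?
22 (handshake: sum of degrees = 2|E| = 2 x 11 = 22)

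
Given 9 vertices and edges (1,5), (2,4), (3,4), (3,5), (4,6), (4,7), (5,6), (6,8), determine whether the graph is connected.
No, it has 2 components: {1, 2, 3, 4, 5, 6, 7, 8}, {9}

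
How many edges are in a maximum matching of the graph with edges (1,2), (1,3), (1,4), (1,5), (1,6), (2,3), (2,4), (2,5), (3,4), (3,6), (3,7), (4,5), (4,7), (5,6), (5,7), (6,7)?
3 (matching: (1,6), (2,4), (5,7); upper bound floor(n/2) = floor(7/2) = 3)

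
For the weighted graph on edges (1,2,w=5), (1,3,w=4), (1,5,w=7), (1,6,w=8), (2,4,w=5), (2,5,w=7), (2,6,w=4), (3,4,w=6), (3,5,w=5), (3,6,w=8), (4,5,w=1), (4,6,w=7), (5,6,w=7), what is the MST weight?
19 (MST edges: (1,2,w=5), (1,3,w=4), (2,4,w=5), (2,6,w=4), (4,5,w=1); sum of weights 5 + 4 + 5 + 4 + 1 = 19)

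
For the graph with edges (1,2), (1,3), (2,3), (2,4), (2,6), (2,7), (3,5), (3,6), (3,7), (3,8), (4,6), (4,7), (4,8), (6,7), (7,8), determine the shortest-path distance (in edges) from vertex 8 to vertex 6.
2 (path: 8 -> 7 -> 6, 2 edges)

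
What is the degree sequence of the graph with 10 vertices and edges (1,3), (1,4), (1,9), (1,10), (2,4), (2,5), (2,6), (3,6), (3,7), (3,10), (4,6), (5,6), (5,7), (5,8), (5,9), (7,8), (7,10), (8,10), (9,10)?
[5, 5, 4, 4, 4, 4, 3, 3, 3, 3] (degrees: deg(1)=4, deg(2)=3, deg(3)=4, deg(4)=3, deg(5)=5, deg(6)=4, deg(7)=4, deg(8)=3, deg(9)=3, deg(10)=5)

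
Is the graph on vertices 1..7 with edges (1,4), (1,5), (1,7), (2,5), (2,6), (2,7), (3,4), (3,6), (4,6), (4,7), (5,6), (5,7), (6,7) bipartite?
No (odd cycle of length 3: 7 -> 1 -> 4 -> 7)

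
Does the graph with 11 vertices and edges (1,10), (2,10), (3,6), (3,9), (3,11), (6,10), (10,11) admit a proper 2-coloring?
Yes. Partition: {1, 2, 4, 5, 6, 7, 8, 9, 11}, {3, 10}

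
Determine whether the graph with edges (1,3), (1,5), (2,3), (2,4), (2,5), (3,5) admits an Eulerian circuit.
No (4 vertices have odd degree: {2, 3, 4, 5}; Eulerian circuit requires 0)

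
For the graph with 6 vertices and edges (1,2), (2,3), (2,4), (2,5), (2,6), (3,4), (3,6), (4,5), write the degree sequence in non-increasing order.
[5, 3, 3, 2, 2, 1] (degrees: deg(1)=1, deg(2)=5, deg(3)=3, deg(4)=3, deg(5)=2, deg(6)=2)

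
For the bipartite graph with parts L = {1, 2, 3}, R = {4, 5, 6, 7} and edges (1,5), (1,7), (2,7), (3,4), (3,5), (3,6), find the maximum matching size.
3 (matching: (1,5), (2,7), (3,6); upper bound min(|L|,|R|) = min(3,4) = 3)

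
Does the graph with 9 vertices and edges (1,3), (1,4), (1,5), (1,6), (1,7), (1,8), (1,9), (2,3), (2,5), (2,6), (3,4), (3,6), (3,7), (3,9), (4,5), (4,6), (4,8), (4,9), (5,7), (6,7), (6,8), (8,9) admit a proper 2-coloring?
No (odd cycle of length 3: 6 -> 1 -> 4 -> 6)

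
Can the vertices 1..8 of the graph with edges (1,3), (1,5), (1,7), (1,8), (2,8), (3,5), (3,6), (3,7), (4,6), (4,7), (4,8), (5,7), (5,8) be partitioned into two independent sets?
No (odd cycle of length 3: 3 -> 1 -> 5 -> 3)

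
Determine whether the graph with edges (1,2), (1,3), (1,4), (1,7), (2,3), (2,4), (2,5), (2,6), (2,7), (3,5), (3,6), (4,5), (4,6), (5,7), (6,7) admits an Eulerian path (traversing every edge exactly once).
Yes — and in fact it has an Eulerian circuit (the graph is connected and all 7 vertices have even degree)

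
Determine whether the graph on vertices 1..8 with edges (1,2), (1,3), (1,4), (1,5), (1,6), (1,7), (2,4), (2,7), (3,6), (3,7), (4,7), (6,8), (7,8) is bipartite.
No (odd cycle of length 3: 2 -> 1 -> 4 -> 2)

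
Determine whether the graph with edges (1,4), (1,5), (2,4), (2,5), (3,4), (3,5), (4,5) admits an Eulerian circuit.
Yes (the graph is connected and all 5 vertices have even degree)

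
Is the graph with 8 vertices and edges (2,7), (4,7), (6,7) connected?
No, it has 5 components: {1}, {2, 4, 6, 7}, {3}, {5}, {8}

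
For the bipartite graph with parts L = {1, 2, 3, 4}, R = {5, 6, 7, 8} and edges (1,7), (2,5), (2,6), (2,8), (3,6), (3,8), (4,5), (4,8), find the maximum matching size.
4 (matching: (1,7), (2,8), (3,6), (4,5); upper bound min(|L|,|R|) = min(4,4) = 4)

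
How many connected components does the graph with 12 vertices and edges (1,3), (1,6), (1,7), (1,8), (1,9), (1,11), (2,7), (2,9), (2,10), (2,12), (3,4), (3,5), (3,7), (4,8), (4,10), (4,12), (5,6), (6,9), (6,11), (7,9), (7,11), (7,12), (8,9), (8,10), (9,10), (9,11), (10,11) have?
1 (components: {1, 2, 3, 4, 5, 6, 7, 8, 9, 10, 11, 12})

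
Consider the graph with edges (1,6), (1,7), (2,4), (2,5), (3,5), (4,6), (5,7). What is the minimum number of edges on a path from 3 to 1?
3 (path: 3 -> 5 -> 7 -> 1, 3 edges)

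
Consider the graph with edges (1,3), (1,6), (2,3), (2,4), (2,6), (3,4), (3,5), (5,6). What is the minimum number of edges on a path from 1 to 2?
2 (path: 1 -> 6 -> 2, 2 edges)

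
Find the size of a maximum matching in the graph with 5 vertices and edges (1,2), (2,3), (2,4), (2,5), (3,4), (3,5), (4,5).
2 (matching: (2,4), (3,5); upper bound floor(n/2) = floor(5/2) = 2)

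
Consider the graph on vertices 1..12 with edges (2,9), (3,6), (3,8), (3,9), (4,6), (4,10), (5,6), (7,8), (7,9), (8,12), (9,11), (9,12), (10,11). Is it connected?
No, it has 2 components: {1}, {2, 3, 4, 5, 6, 7, 8, 9, 10, 11, 12}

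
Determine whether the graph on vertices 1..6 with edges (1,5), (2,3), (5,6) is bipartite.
Yes. Partition: {1, 2, 4, 6}, {3, 5}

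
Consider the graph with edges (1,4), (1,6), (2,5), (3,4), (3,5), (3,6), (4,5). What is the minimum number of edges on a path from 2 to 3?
2 (path: 2 -> 5 -> 3, 2 edges)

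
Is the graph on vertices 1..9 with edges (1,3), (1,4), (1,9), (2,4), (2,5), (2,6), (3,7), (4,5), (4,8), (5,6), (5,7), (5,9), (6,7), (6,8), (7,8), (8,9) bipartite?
No (odd cycle of length 5: 8 -> 9 -> 1 -> 3 -> 7 -> 8)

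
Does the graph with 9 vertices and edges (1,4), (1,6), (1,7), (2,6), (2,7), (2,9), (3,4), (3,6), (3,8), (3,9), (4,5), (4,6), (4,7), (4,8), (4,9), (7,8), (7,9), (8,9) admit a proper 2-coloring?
No (odd cycle of length 3: 4 -> 1 -> 6 -> 4)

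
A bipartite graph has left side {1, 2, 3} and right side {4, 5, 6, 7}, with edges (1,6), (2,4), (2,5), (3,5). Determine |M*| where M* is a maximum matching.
3 (matching: (1,6), (2,4), (3,5); upper bound min(|L|,|R|) = min(3,4) = 3)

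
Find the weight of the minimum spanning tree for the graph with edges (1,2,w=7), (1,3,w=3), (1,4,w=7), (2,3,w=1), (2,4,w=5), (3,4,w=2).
6 (MST edges: (1,3,w=3), (2,3,w=1), (3,4,w=2); sum of weights 3 + 1 + 2 = 6)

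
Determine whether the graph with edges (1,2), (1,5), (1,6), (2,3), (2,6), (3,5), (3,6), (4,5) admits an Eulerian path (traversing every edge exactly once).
No (6 vertices have odd degree: {1, 2, 3, 4, 5, 6}; Eulerian path requires 0 or 2)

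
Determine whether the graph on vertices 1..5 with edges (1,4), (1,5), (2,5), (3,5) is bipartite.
Yes. Partition: {1, 2, 3}, {4, 5}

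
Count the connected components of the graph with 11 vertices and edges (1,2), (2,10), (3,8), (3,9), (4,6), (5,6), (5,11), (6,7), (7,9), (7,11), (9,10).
1 (components: {1, 2, 3, 4, 5, 6, 7, 8, 9, 10, 11})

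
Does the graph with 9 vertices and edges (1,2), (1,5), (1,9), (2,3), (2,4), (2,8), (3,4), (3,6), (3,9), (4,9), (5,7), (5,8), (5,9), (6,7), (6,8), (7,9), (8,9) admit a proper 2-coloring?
No (odd cycle of length 3: 9 -> 1 -> 5 -> 9)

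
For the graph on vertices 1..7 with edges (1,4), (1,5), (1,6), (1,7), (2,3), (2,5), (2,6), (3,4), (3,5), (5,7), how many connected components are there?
1 (components: {1, 2, 3, 4, 5, 6, 7})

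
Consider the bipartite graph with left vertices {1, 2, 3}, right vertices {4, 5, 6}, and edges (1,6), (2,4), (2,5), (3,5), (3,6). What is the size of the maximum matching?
3 (matching: (1,6), (2,4), (3,5); upper bound min(|L|,|R|) = min(3,3) = 3)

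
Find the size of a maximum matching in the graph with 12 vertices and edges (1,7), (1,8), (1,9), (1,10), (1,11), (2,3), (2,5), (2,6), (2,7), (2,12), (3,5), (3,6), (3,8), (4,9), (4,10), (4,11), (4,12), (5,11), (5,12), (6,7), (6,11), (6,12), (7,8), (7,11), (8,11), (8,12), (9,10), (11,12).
6 (matching: (1,9), (2,5), (3,8), (4,10), (6,7), (11,12); upper bound floor(n/2) = floor(12/2) = 6)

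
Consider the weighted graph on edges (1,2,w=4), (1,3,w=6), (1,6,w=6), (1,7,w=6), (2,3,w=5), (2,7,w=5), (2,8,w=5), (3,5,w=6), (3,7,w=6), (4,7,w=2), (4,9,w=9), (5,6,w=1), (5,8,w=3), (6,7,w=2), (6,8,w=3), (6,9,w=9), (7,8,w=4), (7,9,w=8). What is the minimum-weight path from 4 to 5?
5 (path: 4 -> 7 -> 6 -> 5; weights 2 + 2 + 1 = 5)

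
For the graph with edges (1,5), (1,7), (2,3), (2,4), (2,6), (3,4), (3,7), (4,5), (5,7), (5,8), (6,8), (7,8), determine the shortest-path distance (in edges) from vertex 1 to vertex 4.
2 (path: 1 -> 5 -> 4, 2 edges)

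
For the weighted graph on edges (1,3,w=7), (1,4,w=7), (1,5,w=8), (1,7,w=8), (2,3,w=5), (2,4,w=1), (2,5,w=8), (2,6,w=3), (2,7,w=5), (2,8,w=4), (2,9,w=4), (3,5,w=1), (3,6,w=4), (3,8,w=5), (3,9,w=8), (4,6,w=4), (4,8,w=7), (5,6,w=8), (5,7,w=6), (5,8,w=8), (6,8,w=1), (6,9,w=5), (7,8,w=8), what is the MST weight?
26 (MST edges: (1,3,w=7), (2,4,w=1), (2,6,w=3), (2,7,w=5), (2,9,w=4), (3,5,w=1), (3,6,w=4), (6,8,w=1); sum of weights 7 + 1 + 3 + 5 + 4 + 1 + 4 + 1 = 26)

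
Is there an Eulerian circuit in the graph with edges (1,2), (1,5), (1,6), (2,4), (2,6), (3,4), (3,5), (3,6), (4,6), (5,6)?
No (6 vertices have odd degree: {1, 2, 3, 4, 5, 6}; Eulerian circuit requires 0)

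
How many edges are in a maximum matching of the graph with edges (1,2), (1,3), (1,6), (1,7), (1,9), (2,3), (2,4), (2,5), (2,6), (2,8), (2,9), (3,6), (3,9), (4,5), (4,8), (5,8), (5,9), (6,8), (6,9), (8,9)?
4 (matching: (1,7), (2,8), (3,6), (5,9); upper bound floor(n/2) = floor(9/2) = 4)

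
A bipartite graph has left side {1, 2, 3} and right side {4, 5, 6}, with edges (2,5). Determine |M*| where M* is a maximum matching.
1 (matching: (2,5); upper bound min(|L|,|R|) = min(3,3) = 3)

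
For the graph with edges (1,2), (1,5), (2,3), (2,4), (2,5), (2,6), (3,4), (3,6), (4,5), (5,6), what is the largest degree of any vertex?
5 (attained at vertex 2)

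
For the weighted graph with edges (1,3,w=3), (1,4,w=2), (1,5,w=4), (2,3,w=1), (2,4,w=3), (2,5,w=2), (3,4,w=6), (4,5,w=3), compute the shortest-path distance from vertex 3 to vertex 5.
3 (path: 3 -> 2 -> 5; weights 1 + 2 = 3)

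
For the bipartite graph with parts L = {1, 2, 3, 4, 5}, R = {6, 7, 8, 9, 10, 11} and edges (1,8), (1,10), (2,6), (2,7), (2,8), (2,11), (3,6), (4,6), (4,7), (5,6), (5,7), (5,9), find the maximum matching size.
5 (matching: (1,10), (2,11), (3,6), (4,7), (5,9); upper bound min(|L|,|R|) = min(5,6) = 5)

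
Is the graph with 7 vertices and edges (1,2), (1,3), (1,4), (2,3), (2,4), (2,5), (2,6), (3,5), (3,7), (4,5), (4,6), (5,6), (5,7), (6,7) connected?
Yes (BFS from 1 visits [1, 2, 3, 4, 5, 6, 7] — all 7 vertices reached)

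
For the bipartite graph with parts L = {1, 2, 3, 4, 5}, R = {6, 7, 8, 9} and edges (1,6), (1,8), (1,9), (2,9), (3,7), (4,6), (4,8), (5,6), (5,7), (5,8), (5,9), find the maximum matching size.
4 (matching: (1,9), (3,7), (4,8), (5,6); upper bound min(|L|,|R|) = min(5,4) = 4)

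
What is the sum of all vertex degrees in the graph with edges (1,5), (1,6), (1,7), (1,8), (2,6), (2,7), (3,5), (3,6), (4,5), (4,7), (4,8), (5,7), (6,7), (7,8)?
28 (handshake: sum of degrees = 2|E| = 2 x 14 = 28)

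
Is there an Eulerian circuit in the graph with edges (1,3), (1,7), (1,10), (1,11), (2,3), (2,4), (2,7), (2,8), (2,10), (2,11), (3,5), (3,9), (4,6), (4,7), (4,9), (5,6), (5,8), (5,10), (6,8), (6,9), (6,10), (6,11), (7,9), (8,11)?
Yes (the graph is connected and all 11 vertices have even degree)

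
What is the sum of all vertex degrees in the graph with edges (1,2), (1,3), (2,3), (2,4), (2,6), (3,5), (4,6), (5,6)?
16 (handshake: sum of degrees = 2|E| = 2 x 8 = 16)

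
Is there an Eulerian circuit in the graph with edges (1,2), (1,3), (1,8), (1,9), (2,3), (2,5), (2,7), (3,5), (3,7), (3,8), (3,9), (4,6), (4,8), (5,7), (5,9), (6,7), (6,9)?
No (2 vertices have odd degree: {6, 8}; Eulerian circuit requires 0)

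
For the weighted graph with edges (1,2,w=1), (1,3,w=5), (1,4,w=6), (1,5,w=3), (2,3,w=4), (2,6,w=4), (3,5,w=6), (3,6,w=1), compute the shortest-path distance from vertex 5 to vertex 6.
7 (path: 5 -> 3 -> 6; weights 6 + 1 = 7)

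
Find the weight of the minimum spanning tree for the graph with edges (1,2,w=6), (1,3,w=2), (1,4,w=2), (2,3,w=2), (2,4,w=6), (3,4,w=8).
6 (MST edges: (1,3,w=2), (1,4,w=2), (2,3,w=2); sum of weights 2 + 2 + 2 = 6)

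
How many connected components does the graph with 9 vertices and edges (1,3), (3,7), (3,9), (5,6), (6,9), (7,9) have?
4 (components: {1, 3, 5, 6, 7, 9}, {2}, {4}, {8})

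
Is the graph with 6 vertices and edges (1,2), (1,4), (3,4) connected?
No, it has 3 components: {1, 2, 3, 4}, {5}, {6}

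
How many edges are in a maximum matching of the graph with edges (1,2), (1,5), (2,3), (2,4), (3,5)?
2 (matching: (1,5), (2,4); upper bound floor(n/2) = floor(5/2) = 2)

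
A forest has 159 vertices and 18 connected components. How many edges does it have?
141 (Each of the 18 component trees on V_i vertices has V_i - 1 edges; summing gives V - C = 159 - 18 = 141)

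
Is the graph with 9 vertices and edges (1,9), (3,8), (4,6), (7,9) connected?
No, it has 5 components: {1, 7, 9}, {2}, {3, 8}, {4, 6}, {5}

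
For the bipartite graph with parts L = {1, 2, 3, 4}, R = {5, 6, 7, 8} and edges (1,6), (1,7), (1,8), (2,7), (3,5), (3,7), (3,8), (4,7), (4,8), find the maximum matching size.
4 (matching: (1,6), (2,7), (3,5), (4,8); upper bound min(|L|,|R|) = min(4,4) = 4)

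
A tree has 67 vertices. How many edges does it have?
66 (A tree on V vertices has V - 1 edges, so 67 - 1 = 66)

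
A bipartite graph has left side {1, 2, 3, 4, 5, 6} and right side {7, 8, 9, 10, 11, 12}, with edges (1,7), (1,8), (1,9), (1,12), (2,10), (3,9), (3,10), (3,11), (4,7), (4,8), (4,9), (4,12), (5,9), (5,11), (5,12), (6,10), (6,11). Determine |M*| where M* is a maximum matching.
6 (matching: (1,7), (2,10), (3,9), (4,8), (5,12), (6,11); upper bound min(|L|,|R|) = min(6,6) = 6)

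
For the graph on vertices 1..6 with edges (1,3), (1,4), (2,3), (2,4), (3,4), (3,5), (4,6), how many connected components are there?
1 (components: {1, 2, 3, 4, 5, 6})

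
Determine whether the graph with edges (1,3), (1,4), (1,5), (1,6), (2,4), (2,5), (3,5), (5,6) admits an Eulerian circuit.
Yes (the graph is connected and all 6 vertices have even degree)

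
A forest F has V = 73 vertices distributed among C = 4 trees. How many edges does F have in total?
69 (Each of the 4 component trees on V_i vertices has V_i - 1 edges; summing gives V - C = 73 - 4 = 69)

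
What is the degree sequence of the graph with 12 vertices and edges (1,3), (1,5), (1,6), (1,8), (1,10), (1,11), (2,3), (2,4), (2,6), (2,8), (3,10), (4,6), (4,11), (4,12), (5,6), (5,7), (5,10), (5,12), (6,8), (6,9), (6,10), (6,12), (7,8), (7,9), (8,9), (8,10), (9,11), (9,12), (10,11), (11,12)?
[8, 6, 6, 6, 5, 5, 5, 5, 4, 4, 3, 3] (degrees: deg(1)=6, deg(2)=4, deg(3)=3, deg(4)=4, deg(5)=5, deg(6)=8, deg(7)=3, deg(8)=6, deg(9)=5, deg(10)=6, deg(11)=5, deg(12)=5)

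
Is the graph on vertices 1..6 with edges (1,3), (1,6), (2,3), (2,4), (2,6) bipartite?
Yes. Partition: {1, 2, 5}, {3, 4, 6}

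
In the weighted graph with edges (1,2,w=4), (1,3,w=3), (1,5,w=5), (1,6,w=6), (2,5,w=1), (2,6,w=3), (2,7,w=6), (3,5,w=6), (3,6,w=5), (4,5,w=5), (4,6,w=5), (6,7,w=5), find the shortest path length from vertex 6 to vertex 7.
5 (path: 6 -> 7; weights 5 = 5)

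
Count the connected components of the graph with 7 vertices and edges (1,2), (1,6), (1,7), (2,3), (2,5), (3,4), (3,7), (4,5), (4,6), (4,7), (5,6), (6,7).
1 (components: {1, 2, 3, 4, 5, 6, 7})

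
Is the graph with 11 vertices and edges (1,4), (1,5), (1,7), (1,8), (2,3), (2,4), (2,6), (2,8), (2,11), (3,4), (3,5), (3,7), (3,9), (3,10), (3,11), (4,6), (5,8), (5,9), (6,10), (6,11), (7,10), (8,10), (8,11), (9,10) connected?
Yes (BFS from 1 visits [1, 4, 5, 7, 8, 2, 3, 6, 9, 10, 11] — all 11 vertices reached)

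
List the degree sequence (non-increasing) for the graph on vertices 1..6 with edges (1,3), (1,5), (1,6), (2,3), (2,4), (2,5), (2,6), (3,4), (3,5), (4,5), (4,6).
[4, 4, 4, 4, 3, 3] (degrees: deg(1)=3, deg(2)=4, deg(3)=4, deg(4)=4, deg(5)=4, deg(6)=3)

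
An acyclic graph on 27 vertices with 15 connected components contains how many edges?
12 (Each of the 15 component trees on V_i vertices has V_i - 1 edges; summing gives V - C = 27 - 15 = 12)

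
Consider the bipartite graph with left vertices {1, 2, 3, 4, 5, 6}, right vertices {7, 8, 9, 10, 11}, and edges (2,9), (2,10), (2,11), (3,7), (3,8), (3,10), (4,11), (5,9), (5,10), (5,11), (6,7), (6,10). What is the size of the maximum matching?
5 (matching: (2,10), (3,8), (4,11), (5,9), (6,7); upper bound min(|L|,|R|) = min(6,5) = 5)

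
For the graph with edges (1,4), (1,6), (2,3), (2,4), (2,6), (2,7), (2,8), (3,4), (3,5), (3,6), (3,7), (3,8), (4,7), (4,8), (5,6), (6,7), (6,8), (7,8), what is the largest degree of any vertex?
6 (attained at vertices 3, 6)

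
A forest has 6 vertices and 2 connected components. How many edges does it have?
4 (Each of the 2 component trees on V_i vertices has V_i - 1 edges; summing gives V - C = 6 - 2 = 4)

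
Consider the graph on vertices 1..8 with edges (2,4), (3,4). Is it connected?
No, it has 6 components: {1}, {2, 3, 4}, {5}, {6}, {7}, {8}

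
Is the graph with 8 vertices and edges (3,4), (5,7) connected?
No, it has 6 components: {1}, {2}, {3, 4}, {5, 7}, {6}, {8}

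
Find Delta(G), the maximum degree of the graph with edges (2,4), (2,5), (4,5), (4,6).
3 (attained at vertex 4)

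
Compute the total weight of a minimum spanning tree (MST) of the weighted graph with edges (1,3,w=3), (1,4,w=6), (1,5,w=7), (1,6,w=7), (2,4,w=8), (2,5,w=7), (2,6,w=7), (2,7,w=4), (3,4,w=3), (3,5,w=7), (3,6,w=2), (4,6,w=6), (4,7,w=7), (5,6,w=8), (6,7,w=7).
26 (MST edges: (1,3,w=3), (1,5,w=7), (2,6,w=7), (2,7,w=4), (3,4,w=3), (3,6,w=2); sum of weights 3 + 7 + 7 + 4 + 3 + 2 = 26)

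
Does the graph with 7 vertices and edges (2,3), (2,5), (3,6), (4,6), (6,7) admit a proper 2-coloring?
Yes. Partition: {1, 2, 6}, {3, 4, 5, 7}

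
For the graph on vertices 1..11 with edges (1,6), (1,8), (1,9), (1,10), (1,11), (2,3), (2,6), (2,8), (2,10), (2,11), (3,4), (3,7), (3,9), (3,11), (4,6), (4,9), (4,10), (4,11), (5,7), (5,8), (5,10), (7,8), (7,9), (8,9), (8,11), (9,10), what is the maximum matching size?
5 (matching: (1,9), (2,6), (4,11), (5,10), (7,8); upper bound floor(n/2) = floor(11/2) = 5)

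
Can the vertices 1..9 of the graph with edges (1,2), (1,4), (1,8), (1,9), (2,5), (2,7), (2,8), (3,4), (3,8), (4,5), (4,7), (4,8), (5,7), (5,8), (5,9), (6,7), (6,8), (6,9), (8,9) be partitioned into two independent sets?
No (odd cycle of length 3: 2 -> 1 -> 8 -> 2)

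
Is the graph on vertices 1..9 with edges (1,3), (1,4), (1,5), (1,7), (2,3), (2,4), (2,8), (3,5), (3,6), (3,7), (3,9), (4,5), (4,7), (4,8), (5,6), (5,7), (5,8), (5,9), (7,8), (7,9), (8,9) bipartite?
No (odd cycle of length 3: 3 -> 1 -> 5 -> 3)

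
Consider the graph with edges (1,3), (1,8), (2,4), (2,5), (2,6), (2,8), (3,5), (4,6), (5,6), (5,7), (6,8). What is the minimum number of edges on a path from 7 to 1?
3 (path: 7 -> 5 -> 3 -> 1, 3 edges)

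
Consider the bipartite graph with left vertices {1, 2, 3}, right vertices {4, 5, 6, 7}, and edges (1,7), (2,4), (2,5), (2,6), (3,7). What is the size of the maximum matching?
2 (matching: (1,7), (2,6); upper bound min(|L|,|R|) = min(3,4) = 3)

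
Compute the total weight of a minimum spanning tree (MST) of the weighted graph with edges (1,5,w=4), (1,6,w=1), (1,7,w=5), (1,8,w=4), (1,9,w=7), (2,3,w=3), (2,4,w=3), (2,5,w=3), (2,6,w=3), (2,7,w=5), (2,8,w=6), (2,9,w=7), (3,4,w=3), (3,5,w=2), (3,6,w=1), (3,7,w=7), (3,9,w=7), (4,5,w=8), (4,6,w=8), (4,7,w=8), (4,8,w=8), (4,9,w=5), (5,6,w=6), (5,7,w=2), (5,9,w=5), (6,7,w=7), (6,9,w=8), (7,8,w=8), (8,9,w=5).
21 (MST edges: (1,6,w=1), (1,8,w=4), (2,3,w=3), (2,4,w=3), (3,5,w=2), (3,6,w=1), (4,9,w=5), (5,7,w=2); sum of weights 1 + 4 + 3 + 3 + 2 + 1 + 5 + 2 = 21)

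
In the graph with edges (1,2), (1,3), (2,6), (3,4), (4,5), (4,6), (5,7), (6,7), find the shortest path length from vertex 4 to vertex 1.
2 (path: 4 -> 3 -> 1, 2 edges)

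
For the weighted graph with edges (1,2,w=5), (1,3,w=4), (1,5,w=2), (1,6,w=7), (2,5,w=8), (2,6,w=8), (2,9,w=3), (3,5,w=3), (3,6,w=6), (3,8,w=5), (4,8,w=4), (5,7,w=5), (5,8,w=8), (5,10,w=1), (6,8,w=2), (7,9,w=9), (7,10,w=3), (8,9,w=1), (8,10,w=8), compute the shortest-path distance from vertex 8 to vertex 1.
9 (path: 8 -> 3 -> 1; weights 5 + 4 = 9)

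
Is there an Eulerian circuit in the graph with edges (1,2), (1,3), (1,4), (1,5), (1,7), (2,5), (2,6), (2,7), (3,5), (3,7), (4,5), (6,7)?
No (2 vertices have odd degree: {1, 3}; Eulerian circuit requires 0)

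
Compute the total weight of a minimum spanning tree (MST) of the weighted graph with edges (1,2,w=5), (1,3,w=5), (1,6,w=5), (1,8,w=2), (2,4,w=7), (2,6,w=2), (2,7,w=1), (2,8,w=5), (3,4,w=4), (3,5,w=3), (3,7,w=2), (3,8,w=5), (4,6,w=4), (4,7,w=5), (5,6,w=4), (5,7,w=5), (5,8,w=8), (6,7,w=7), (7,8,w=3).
17 (MST edges: (1,8,w=2), (2,6,w=2), (2,7,w=1), (3,4,w=4), (3,5,w=3), (3,7,w=2), (7,8,w=3); sum of weights 2 + 2 + 1 + 4 + 3 + 2 + 3 = 17)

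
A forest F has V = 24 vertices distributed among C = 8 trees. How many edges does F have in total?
16 (Each of the 8 component trees on V_i vertices has V_i - 1 edges; summing gives V - C = 24 - 8 = 16)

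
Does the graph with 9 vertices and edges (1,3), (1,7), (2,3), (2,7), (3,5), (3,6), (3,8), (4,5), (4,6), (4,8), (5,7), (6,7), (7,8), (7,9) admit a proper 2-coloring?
Yes. Partition: {1, 2, 5, 6, 8, 9}, {3, 4, 7}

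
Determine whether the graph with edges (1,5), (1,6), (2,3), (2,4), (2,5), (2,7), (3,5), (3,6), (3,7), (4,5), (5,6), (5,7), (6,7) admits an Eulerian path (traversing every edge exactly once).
Yes — and in fact it has an Eulerian circuit (the graph is connected and all 7 vertices have even degree)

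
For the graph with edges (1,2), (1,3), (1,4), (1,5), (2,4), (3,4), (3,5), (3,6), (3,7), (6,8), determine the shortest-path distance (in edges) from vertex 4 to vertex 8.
3 (path: 4 -> 3 -> 6 -> 8, 3 edges)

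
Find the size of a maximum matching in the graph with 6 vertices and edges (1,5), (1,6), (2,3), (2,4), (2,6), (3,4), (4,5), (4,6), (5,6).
3 (matching: (1,5), (2,6), (3,4); upper bound floor(n/2) = floor(6/2) = 3)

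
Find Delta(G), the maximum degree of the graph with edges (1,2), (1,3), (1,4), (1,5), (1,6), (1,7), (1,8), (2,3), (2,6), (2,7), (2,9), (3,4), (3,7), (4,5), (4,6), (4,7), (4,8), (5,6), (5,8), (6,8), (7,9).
7 (attained at vertex 1)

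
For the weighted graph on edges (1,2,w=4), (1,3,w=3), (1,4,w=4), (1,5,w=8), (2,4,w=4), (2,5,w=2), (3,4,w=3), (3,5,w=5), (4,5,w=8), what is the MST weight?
12 (MST edges: (1,2,w=4), (1,3,w=3), (2,5,w=2), (3,4,w=3); sum of weights 4 + 3 + 2 + 3 = 12)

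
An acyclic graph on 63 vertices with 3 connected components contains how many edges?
60 (Each of the 3 component trees on V_i vertices has V_i - 1 edges; summing gives V - C = 63 - 3 = 60)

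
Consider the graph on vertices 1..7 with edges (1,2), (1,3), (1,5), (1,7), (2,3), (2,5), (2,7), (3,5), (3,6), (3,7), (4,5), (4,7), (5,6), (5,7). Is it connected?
Yes (BFS from 1 visits [1, 2, 3, 5, 7, 6, 4] — all 7 vertices reached)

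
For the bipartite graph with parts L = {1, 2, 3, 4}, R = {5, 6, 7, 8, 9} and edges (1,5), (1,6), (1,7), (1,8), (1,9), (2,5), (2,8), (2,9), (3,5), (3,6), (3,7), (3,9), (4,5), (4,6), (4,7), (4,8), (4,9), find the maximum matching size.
4 (matching: (1,9), (2,8), (3,7), (4,6); upper bound min(|L|,|R|) = min(4,5) = 4)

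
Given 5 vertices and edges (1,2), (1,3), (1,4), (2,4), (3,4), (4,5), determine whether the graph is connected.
Yes (BFS from 1 visits [1, 2, 3, 4, 5] — all 5 vertices reached)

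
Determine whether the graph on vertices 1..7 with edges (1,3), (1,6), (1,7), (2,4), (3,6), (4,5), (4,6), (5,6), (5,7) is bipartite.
No (odd cycle of length 3: 6 -> 1 -> 3 -> 6)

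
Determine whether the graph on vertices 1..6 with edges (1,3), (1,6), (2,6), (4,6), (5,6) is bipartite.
Yes. Partition: {1, 2, 4, 5}, {3, 6}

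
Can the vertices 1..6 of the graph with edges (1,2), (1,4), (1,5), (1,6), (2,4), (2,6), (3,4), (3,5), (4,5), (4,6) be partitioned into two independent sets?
No (odd cycle of length 3: 4 -> 1 -> 2 -> 4)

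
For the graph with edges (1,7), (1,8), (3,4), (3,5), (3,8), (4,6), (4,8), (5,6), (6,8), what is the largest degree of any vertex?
4 (attained at vertex 8)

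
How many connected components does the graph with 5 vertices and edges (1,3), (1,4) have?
3 (components: {1, 3, 4}, {2}, {5})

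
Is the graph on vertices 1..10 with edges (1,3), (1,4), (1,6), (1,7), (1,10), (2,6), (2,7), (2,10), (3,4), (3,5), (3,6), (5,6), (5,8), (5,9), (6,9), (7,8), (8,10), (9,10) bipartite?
No (odd cycle of length 3: 6 -> 1 -> 3 -> 6)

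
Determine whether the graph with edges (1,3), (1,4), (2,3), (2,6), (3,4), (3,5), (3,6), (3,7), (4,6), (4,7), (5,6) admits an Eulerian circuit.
Yes (the graph is connected and all 7 vertices have even degree)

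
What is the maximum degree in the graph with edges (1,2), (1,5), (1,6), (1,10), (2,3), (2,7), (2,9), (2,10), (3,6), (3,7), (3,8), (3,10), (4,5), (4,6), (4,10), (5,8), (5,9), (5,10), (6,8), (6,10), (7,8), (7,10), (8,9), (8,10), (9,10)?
9 (attained at vertex 10)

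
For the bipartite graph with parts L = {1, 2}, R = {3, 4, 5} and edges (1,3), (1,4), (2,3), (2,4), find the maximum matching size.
2 (matching: (1,4), (2,3); upper bound min(|L|,|R|) = min(2,3) = 2)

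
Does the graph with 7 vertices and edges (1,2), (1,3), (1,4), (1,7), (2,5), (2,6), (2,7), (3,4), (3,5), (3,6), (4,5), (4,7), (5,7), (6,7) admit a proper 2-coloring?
No (odd cycle of length 3: 2 -> 1 -> 7 -> 2)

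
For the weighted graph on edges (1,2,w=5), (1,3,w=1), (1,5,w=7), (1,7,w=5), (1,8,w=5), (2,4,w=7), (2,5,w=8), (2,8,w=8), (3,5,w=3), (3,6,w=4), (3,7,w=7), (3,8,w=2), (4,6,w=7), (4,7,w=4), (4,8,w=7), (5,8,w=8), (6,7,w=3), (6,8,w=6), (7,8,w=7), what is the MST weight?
22 (MST edges: (1,2,w=5), (1,3,w=1), (3,5,w=3), (3,6,w=4), (3,8,w=2), (4,7,w=4), (6,7,w=3); sum of weights 5 + 1 + 3 + 4 + 2 + 4 + 3 = 22)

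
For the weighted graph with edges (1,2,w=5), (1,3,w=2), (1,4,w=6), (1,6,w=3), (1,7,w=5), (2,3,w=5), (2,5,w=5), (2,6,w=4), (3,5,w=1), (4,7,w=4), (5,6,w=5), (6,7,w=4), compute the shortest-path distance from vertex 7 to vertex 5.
8 (path: 7 -> 1 -> 3 -> 5; weights 5 + 2 + 1 = 8)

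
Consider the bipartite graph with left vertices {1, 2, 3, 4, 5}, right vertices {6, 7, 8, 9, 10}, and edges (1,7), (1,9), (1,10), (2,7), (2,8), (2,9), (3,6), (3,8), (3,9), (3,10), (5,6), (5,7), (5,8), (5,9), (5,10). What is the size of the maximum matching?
4 (matching: (1,10), (2,9), (3,8), (5,7); upper bound min(|L|,|R|) = min(5,5) = 5)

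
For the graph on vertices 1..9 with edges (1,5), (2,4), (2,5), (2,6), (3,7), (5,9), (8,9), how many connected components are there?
2 (components: {1, 2, 4, 5, 6, 8, 9}, {3, 7})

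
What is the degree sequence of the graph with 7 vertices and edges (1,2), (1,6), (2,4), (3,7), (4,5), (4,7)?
[3, 2, 2, 2, 1, 1, 1] (degrees: deg(1)=2, deg(2)=2, deg(3)=1, deg(4)=3, deg(5)=1, deg(6)=1, deg(7)=2)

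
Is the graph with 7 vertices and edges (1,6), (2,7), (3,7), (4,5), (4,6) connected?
No, it has 2 components: {1, 4, 5, 6}, {2, 3, 7}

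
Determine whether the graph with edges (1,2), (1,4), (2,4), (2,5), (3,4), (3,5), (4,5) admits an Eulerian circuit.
No (2 vertices have odd degree: {2, 5}; Eulerian circuit requires 0)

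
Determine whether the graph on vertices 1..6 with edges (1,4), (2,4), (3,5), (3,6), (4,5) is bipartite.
Yes. Partition: {1, 2, 5, 6}, {3, 4}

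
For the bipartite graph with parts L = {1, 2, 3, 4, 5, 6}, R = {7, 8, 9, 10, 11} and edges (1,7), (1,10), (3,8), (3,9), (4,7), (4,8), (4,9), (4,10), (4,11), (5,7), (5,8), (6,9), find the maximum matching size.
5 (matching: (1,10), (3,8), (4,11), (5,7), (6,9); upper bound min(|L|,|R|) = min(6,5) = 5)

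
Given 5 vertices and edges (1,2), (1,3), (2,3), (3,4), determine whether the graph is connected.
No, it has 2 components: {1, 2, 3, 4}, {5}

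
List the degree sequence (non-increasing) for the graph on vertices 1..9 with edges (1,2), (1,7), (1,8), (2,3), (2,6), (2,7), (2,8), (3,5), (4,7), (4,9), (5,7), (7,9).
[5, 5, 3, 2, 2, 2, 2, 2, 1] (degrees: deg(1)=3, deg(2)=5, deg(3)=2, deg(4)=2, deg(5)=2, deg(6)=1, deg(7)=5, deg(8)=2, deg(9)=2)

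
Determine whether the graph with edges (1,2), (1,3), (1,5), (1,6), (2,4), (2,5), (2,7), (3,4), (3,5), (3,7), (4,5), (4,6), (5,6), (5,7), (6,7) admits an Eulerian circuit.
Yes (the graph is connected and all 7 vertices have even degree)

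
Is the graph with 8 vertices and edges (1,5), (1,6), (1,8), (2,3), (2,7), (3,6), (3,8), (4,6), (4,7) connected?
Yes (BFS from 1 visits [1, 5, 6, 8, 3, 4, 2, 7] — all 8 vertices reached)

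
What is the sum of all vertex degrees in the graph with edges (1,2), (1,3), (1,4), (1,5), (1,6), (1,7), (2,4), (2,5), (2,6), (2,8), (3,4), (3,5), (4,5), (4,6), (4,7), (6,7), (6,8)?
34 (handshake: sum of degrees = 2|E| = 2 x 17 = 34)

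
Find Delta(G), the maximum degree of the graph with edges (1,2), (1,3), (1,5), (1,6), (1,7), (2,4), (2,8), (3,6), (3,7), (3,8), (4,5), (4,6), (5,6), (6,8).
5 (attained at vertices 1, 6)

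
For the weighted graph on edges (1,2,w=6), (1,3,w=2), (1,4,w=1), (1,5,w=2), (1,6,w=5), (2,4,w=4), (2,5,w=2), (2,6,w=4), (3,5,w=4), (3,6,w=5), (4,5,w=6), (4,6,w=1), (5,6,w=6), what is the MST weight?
8 (MST edges: (1,3,w=2), (1,4,w=1), (1,5,w=2), (2,5,w=2), (4,6,w=1); sum of weights 2 + 1 + 2 + 2 + 1 = 8)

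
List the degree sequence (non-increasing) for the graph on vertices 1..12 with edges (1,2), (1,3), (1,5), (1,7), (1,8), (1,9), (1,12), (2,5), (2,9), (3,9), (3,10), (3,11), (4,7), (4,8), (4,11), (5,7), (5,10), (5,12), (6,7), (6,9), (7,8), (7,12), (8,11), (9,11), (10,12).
[7, 6, 5, 5, 4, 4, 4, 4, 3, 3, 3, 2] (degrees: deg(1)=7, deg(2)=3, deg(3)=4, deg(4)=3, deg(5)=5, deg(6)=2, deg(7)=6, deg(8)=4, deg(9)=5, deg(10)=3, deg(11)=4, deg(12)=4)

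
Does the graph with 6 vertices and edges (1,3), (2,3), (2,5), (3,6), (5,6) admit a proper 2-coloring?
Yes. Partition: {1, 2, 4, 6}, {3, 5}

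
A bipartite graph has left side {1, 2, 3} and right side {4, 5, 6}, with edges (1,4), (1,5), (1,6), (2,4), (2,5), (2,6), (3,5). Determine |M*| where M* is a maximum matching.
3 (matching: (1,6), (2,4), (3,5); upper bound min(|L|,|R|) = min(3,3) = 3)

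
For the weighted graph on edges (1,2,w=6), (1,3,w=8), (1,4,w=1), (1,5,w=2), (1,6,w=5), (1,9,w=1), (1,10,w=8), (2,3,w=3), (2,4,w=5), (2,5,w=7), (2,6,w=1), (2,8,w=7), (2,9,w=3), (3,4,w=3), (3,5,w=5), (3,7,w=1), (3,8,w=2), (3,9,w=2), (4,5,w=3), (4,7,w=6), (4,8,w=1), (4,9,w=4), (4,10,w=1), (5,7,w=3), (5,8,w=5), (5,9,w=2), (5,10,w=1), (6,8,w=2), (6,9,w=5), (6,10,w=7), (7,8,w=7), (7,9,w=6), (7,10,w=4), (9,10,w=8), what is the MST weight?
11 (MST edges: (1,4,w=1), (1,9,w=1), (2,6,w=1), (3,7,w=1), (3,8,w=2), (4,8,w=1), (4,10,w=1), (5,10,w=1), (6,8,w=2); sum of weights 1 + 1 + 1 + 1 + 2 + 1 + 1 + 1 + 2 = 11)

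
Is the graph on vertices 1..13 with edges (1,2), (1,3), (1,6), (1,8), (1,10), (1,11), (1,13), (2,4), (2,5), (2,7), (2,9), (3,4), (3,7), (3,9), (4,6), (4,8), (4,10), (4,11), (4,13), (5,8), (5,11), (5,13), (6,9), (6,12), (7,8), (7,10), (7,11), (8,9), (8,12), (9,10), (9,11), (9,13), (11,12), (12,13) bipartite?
Yes. Partition: {1, 4, 5, 7, 9, 12}, {2, 3, 6, 8, 10, 11, 13}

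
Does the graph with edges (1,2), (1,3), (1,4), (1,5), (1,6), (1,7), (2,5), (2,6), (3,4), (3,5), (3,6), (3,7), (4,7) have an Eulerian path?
No (6 vertices have odd degree: {2, 3, 4, 5, 6, 7}; Eulerian path requires 0 or 2)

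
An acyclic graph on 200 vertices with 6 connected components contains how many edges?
194 (Each of the 6 component trees on V_i vertices has V_i - 1 edges; summing gives V - C = 200 - 6 = 194)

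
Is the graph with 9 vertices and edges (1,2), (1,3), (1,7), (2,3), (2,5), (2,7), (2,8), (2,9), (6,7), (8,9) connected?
No, it has 2 components: {1, 2, 3, 5, 6, 7, 8, 9}, {4}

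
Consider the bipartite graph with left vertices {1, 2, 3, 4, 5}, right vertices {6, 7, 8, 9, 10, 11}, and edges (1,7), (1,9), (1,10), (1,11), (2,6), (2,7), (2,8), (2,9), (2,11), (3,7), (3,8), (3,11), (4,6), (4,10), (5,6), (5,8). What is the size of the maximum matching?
5 (matching: (1,11), (2,9), (3,7), (4,10), (5,8); upper bound min(|L|,|R|) = min(5,6) = 5)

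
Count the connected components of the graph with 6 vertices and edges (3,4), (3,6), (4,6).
4 (components: {1}, {2}, {3, 4, 6}, {5})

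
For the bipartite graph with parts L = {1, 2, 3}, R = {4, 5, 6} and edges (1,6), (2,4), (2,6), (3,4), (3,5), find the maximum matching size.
3 (matching: (1,6), (2,4), (3,5); upper bound min(|L|,|R|) = min(3,3) = 3)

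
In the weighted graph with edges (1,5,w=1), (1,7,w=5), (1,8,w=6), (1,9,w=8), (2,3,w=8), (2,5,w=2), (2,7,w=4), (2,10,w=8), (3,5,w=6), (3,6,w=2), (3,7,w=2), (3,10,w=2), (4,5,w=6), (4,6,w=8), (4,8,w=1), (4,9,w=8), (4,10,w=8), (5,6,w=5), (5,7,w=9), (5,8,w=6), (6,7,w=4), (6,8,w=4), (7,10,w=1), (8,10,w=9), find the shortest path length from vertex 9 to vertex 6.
13 (path: 9 -> 4 -> 8 -> 6; weights 8 + 1 + 4 = 13)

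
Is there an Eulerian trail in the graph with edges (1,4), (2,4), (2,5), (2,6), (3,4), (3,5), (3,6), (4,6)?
No (4 vertices have odd degree: {1, 2, 3, 6}; Eulerian path requires 0 or 2)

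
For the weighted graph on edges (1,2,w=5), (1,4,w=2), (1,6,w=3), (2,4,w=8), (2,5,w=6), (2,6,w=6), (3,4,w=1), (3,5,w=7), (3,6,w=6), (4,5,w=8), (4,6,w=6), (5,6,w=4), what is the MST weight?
15 (MST edges: (1,2,w=5), (1,4,w=2), (1,6,w=3), (3,4,w=1), (5,6,w=4); sum of weights 5 + 2 + 3 + 1 + 4 = 15)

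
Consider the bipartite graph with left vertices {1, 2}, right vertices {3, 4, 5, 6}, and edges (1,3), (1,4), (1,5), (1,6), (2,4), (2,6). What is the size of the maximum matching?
2 (matching: (1,5), (2,6); upper bound min(|L|,|R|) = min(2,4) = 2)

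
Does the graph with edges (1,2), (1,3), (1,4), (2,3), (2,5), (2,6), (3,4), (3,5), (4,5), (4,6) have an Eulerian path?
Yes (the graph is connected and exactly 2 vertices have odd degree: {1, 5}; any Eulerian path must start and end at those)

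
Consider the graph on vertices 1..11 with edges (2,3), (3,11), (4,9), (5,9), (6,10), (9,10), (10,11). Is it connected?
No, it has 4 components: {1}, {2, 3, 4, 5, 6, 9, 10, 11}, {7}, {8}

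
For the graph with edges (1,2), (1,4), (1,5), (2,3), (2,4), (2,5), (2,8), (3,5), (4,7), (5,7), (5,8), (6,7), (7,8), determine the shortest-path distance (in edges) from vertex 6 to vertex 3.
3 (path: 6 -> 7 -> 5 -> 3, 3 edges)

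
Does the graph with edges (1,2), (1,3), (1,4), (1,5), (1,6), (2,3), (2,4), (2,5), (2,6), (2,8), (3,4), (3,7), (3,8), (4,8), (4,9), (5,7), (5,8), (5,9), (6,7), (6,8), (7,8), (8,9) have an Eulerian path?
No (6 vertices have odd degree: {1, 3, 4, 5, 8, 9}; Eulerian path requires 0 or 2)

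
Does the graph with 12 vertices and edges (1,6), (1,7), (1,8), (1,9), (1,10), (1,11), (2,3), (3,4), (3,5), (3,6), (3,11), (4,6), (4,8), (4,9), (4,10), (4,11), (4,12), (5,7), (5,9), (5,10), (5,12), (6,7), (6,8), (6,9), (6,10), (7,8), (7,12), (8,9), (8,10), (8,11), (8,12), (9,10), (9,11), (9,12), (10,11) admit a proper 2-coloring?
No (odd cycle of length 3: 8 -> 1 -> 9 -> 8)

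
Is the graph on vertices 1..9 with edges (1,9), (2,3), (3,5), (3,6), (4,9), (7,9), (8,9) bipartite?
Yes. Partition: {1, 2, 4, 5, 6, 7, 8}, {3, 9}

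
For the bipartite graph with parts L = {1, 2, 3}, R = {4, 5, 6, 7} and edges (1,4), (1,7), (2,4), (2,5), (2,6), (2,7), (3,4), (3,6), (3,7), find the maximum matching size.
3 (matching: (1,7), (2,5), (3,6); upper bound min(|L|,|R|) = min(3,4) = 3)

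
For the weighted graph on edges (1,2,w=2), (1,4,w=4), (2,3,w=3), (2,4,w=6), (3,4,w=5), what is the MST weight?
9 (MST edges: (1,2,w=2), (1,4,w=4), (2,3,w=3); sum of weights 2 + 4 + 3 = 9)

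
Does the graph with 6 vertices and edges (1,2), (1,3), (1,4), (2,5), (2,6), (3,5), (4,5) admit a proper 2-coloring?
Yes. Partition: {1, 5, 6}, {2, 3, 4}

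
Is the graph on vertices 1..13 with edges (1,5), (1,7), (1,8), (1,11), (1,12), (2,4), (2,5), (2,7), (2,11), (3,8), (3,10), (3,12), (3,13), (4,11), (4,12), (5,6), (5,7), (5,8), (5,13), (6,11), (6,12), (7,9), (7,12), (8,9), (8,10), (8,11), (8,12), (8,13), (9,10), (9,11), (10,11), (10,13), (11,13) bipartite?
No (odd cycle of length 3: 12 -> 1 -> 8 -> 12)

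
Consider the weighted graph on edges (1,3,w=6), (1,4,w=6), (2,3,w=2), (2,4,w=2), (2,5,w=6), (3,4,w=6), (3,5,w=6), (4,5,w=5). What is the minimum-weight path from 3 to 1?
6 (path: 3 -> 1; weights 6 = 6)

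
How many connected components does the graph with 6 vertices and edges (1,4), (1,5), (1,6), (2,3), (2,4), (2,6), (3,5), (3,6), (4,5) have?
1 (components: {1, 2, 3, 4, 5, 6})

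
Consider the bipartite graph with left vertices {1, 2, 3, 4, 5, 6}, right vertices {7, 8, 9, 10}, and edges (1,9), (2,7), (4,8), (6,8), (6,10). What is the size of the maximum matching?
4 (matching: (1,9), (2,7), (4,8), (6,10); upper bound min(|L|,|R|) = min(6,4) = 4)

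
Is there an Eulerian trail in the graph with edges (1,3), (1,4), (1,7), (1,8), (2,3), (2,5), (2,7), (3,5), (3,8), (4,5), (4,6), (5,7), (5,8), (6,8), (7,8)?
No (4 vertices have odd degree: {2, 4, 5, 8}; Eulerian path requires 0 or 2)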